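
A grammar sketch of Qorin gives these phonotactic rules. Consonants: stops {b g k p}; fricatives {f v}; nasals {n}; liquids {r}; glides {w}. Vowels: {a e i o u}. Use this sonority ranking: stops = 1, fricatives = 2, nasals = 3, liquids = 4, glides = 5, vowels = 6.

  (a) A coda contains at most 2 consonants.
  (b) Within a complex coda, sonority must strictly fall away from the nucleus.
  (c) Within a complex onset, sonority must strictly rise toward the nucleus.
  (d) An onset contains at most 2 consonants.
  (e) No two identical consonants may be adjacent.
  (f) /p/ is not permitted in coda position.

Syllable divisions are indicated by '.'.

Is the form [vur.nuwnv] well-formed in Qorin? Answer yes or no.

no

[vur.nuwnv] — violates constraint (a): syllable 2 coda /wnv/ has 3 consonants (> 2) → ill-formed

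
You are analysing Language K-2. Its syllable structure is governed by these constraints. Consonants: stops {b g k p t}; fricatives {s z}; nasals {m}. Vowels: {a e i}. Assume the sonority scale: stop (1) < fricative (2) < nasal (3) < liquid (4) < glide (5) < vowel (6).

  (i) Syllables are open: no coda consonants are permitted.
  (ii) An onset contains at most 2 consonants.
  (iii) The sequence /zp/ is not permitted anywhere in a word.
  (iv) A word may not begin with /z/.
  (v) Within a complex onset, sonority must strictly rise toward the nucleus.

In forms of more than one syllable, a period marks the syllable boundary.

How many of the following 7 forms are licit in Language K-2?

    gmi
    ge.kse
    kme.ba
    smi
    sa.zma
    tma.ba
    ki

7

gmi — σ1 onset /gm/ (1→3 rises), coda /∅/ ok → licit
ge.kse — σ1 onset /g/, coda /∅/ ok; σ2 onset /ks/ (1→2 rises), coda /∅/ ok → licit
kme.ba — σ1 onset /km/ (1→3 rises), coda /∅/ ok; σ2 onset /b/, coda /∅/ ok → licit
smi — σ1 onset /sm/ (2→3 rises), coda /∅/ ok → licit
sa.zma — σ1 onset /s/, coda /∅/ ok; σ2 onset /zm/ (2→3 rises), coda /∅/ ok → licit
tma.ba — σ1 onset /tm/ (1→3 rises), coda /∅/ ok; σ2 onset /b/, coda /∅/ ok → licit
ki — σ1 onset /k/, coda /∅/ ok → licit
Licit: gmi, ge.kse, kme.ba, smi, sa.zma, tma.ba, ki → 7.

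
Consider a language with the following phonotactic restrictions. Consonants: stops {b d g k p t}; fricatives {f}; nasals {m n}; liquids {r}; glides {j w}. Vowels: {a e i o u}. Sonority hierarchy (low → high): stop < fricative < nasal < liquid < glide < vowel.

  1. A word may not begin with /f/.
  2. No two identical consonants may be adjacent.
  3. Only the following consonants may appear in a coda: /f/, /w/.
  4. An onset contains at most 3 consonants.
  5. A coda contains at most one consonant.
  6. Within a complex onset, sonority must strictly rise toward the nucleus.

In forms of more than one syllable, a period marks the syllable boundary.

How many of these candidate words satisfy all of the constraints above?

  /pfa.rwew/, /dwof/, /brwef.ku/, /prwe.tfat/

3

/pfa.rwew/ — σ1 onset /pf/ (1→2 rises), coda /∅/ ok; σ2 onset /rw/ (4→5 rises), coda /w/ ok → well-formed
/dwof/ — σ1 onset /dw/ (1→5 rises), coda /f/ ok → well-formed
/brwef.ku/ — σ1 onset /brw/ (1→4→5 rises), coda /f/ ok; σ2 onset /k/, coda /∅/ ok → well-formed
/prwe.tfat/ — violates constraint 3: syllable 2 coda contains /t/, which is not a licensed coda consonant → ill-formed
Well-formed: /pfa.rwew/, /dwof/, /brwef.ku/ → 3.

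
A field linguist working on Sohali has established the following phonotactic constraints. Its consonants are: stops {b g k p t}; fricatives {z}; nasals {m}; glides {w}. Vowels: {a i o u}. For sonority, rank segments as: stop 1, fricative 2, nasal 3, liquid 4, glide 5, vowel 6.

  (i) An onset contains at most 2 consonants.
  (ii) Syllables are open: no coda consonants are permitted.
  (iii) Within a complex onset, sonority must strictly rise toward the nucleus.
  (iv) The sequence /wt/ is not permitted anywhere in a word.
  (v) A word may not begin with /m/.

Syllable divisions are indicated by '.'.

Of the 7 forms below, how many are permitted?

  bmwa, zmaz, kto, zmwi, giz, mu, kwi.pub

bmwa — violates constraint (i): syllable 1 onset /bmw/ has 3 consonants (> 2) → not permitted
zmaz — violates constraint (ii): syllable 1 coda /z/ has 1 consonant (> 0) → not permitted
kto — violates constraint (iii): syllable 1 onset /kt/: /k/ (stop, 1) → /t/ (stop, 1) does not rise → not permitted
zmwi — violates constraint (i): syllable 1 onset /zmw/ has 3 consonants (> 2) → not permitted
giz — violates constraint (ii): syllable 1 coda /z/ has 1 consonant (> 0) → not permitted
mu — violates constraint (v): word begins with /m/ → not permitted
kwi.pub — violates constraint (ii): syllable 2 coda /b/ has 1 consonant (> 0) → not permitted
No form is permitted → 0.

0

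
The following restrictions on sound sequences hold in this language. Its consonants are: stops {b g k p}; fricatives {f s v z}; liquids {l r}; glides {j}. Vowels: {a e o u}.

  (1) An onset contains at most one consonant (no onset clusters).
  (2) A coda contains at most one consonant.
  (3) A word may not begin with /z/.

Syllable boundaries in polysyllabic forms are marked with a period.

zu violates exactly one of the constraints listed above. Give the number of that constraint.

3

zu: word begins with /z/.
This is a violation of constraint 3: "A word may not begin with /z/."
The remaining constraints (1, 2) are satisfied.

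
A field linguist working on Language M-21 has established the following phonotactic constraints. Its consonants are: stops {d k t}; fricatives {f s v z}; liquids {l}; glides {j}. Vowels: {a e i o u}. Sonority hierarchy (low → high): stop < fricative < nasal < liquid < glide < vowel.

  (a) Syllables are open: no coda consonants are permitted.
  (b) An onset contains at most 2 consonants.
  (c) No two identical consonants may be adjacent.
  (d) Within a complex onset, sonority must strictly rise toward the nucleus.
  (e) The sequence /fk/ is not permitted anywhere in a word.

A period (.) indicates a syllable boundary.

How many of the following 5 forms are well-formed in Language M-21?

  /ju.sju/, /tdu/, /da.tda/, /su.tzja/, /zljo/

/ju.sju/ — σ1 onset /j/, coda /∅/ ok; σ2 onset /sj/ (2→5 rises), coda /∅/ ok → well-formed
/tdu/ — violates constraint (d): syllable 1 onset /td/: /t/ (stop, 1) → /d/ (stop, 1) does not rise → ill-formed
/da.tda/ — violates constraint (d): syllable 2 onset /td/: /t/ (stop, 1) → /d/ (stop, 1) does not rise → ill-formed
/su.tzja/ — violates constraint (b): syllable 2 onset /tzj/ has 3 consonants (> 2) → ill-formed
/zljo/ — violates constraint (b): syllable 1 onset /zlj/ has 3 consonants (> 2) → ill-formed
Well-formed: /ju.sju/ → 1.

1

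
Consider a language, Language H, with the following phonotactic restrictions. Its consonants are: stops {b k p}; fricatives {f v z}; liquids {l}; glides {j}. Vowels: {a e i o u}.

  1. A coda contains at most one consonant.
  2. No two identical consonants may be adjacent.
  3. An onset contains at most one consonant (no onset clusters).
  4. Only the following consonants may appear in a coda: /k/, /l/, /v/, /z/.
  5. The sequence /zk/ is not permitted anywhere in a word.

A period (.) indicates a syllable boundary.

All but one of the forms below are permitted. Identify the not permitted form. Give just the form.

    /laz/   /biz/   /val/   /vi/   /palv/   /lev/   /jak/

/palv/

/laz/ — σ1 onset /l/, coda /z/ ok → permitted
/biz/ — σ1 onset /b/, coda /z/ ok → permitted
/val/ — σ1 onset /v/, coda /l/ ok → permitted
/vi/ — σ1 onset /v/, coda /∅/ ok → permitted
/palv/ — violates constraint 1: syllable 1 coda /lv/ has 2 consonants (> 1) → not permitted
/lev/ — σ1 onset /l/, coda /v/ ok → permitted
/jak/ — σ1 onset /j/, coda /k/ ok → permitted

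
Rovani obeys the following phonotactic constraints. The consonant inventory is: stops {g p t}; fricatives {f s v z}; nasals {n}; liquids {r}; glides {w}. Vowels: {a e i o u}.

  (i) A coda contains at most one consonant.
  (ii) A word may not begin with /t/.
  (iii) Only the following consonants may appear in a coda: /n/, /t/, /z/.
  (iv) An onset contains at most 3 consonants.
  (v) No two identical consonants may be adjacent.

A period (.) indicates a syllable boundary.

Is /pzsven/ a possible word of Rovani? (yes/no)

no

/pzsven/ — violates constraint (iv): syllable 1 onset /pzsv/ has 4 consonants (> 3) → illicit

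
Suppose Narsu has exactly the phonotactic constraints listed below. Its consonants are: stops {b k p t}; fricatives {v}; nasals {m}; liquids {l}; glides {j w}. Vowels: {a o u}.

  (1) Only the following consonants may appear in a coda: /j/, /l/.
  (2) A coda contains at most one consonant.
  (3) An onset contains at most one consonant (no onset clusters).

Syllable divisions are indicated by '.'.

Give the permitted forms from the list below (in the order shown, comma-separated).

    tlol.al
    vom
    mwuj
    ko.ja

tlol.al — violates constraint 3: syllable 1 onset /tl/ has 2 consonants (> 1) → not permitted
vom — violates constraint 1: syllable 1 coda contains /m/, which is not a licensed coda consonant → not permitted
mwuj — violates constraint 3: syllable 1 onset /mw/ has 2 consonants (> 1) → not permitted
ko.ja — σ1 onset /k/, coda /∅/ ok; σ2 onset /j/, coda /∅/ ok → permitted

ko.ja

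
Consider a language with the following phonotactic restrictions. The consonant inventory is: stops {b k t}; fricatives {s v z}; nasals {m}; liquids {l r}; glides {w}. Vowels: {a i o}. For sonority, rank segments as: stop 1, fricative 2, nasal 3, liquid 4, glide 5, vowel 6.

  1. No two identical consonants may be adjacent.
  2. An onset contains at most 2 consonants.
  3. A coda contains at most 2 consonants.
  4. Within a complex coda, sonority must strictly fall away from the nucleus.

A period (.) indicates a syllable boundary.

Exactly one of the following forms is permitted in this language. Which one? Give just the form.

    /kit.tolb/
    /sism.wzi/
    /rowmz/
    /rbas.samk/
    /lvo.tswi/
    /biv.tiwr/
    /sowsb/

/biv.tiwr/

/kit.tolb/ — violates constraint 1: adjacent identical consonants /tt/ → not permitted
/sism.wzi/ — violates constraint 4: syllable 1 coda /sm/: /s/ (fricative, 2) → /m/ (nasal, 3) does not fall → not permitted
/rowmz/ — violates constraint 3: syllable 1 coda /wmz/ has 3 consonants (> 2) → not permitted
/rbas.samk/ — violates constraint 1: adjacent identical consonants /ss/ → not permitted
/lvo.tswi/ — violates constraint 2: syllable 2 onset /tsw/ has 3 consonants (> 2) → not permitted
/biv.tiwr/ — σ1 onset /b/, coda /v/ ok; σ2 onset /t/, coda /wr/ (5→4 falls) ok → permitted
/sowsb/ — violates constraint 3: syllable 1 coda /wsb/ has 3 consonants (> 2) → not permitted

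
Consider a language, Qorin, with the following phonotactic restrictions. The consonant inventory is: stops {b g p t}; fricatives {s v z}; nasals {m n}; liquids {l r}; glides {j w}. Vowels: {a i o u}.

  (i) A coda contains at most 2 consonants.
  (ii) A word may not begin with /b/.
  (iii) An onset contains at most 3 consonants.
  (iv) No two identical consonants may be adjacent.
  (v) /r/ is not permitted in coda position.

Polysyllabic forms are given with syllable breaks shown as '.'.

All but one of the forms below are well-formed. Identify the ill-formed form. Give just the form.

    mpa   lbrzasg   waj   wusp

mpa — σ1 onset /mp/ (2C), coda /∅/ ok → well-formed
lbrzasg — violates constraint (iii): syllable 1 onset /lbrz/ has 4 consonants (> 3) → ill-formed
waj — σ1 onset /w/, coda /j/ ok → well-formed
wusp — σ1 onset /w/, coda /sp/ (2C) ok → well-formed

lbrzasg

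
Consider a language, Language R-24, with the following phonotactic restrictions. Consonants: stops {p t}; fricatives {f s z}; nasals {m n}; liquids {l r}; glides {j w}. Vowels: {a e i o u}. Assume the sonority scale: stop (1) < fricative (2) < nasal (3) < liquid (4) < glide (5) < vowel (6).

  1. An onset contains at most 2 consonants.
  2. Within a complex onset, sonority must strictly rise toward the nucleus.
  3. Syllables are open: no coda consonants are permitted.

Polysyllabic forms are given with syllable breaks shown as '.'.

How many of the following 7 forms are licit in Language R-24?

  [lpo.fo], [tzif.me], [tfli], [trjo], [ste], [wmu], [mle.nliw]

[lpo.fo] — violates constraint 2: syllable 1 onset /lp/: /l/ (liquid, 4) → /p/ (stop, 1) does not rise → illicit
[tzif.me] — violates constraint 3: syllable 1 coda /f/ has 1 consonant (> 0) → illicit
[tfli] — violates constraint 1: syllable 1 onset /tfl/ has 3 consonants (> 2) → illicit
[trjo] — violates constraint 1: syllable 1 onset /trj/ has 3 consonants (> 2) → illicit
[ste] — violates constraint 2: syllable 1 onset /st/: /s/ (fricative, 2) → /t/ (stop, 1) does not rise → illicit
[wmu] — violates constraint 2: syllable 1 onset /wm/: /w/ (glide, 5) → /m/ (nasal, 3) does not rise → illicit
[mle.nliw] — violates constraint 3: syllable 2 coda /w/ has 1 consonant (> 0) → illicit
No form is licit → 0.

0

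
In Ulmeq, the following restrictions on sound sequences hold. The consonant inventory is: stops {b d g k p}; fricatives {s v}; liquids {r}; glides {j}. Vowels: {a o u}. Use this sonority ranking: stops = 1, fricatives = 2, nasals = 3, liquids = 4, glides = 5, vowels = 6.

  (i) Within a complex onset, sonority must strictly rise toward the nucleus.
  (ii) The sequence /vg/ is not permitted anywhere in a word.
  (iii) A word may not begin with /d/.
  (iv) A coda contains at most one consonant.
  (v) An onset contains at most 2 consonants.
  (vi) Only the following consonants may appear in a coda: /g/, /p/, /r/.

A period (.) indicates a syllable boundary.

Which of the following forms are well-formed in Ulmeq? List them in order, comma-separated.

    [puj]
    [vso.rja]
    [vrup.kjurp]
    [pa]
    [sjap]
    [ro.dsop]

[puj] — violates constraint (vi): syllable 1 coda contains /j/, which is not a licensed coda consonant → ill-formed
[vso.rja] — violates constraint (i): syllable 1 onset /vs/: /v/ (fricative, 2) → /s/ (fricative, 2) does not rise → ill-formed
[vrup.kjurp] — violates constraint (iv): syllable 2 coda /rp/ has 2 consonants (> 1) → ill-formed
[pa] — σ1 onset /p/, coda /∅/ ok → well-formed
[sjap] — σ1 onset /sj/ (2→5 rises), coda /p/ ok → well-formed
[ro.dsop] — σ1 onset /r/, coda /∅/ ok; σ2 onset /ds/ (1→2 rises), coda /p/ ok → well-formed

[pa], [sjap], [ro.dsop]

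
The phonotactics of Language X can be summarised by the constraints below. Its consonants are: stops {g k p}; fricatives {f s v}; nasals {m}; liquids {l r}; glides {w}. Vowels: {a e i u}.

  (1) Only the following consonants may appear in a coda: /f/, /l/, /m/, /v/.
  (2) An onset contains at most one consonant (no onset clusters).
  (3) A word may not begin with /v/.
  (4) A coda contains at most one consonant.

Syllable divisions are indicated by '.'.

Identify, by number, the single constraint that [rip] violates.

1

[rip]: syllable 1 coda contains /p/, which is not a licensed coda consonant.
This is a violation of constraint 1: "Only the following consonants may appear in a coda: /f/, /l/, /m/, /v/."
The remaining constraints (2, 3, 4) are satisfied.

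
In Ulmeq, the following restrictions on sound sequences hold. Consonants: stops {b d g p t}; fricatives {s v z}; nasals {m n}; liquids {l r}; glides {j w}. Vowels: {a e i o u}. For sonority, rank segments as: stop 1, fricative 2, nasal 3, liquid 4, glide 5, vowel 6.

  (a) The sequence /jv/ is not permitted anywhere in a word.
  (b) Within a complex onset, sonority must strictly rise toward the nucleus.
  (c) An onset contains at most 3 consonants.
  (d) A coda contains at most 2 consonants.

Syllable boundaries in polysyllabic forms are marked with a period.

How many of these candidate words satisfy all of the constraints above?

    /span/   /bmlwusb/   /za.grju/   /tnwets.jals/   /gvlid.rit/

/span/ — violates constraint (b): syllable 1 onset /sp/: /s/ (fricative, 2) → /p/ (stop, 1) does not rise → illicit
/bmlwusb/ — violates constraint (c): syllable 1 onset /bmlw/ has 4 consonants (> 3) → illicit
/za.grju/ — σ1 onset /z/, coda /∅/ ok; σ2 onset /grj/ (1→4→5 rises), coda /∅/ ok → licit
/tnwets.jals/ — σ1 onset /tnw/ (1→3→5 rises), coda /ts/ (2C) ok; σ2 onset /j/, coda /ls/ (2C) ok → licit
/gvlid.rit/ — σ1 onset /gvl/ (1→2→4 rises), coda /d/ ok; σ2 onset /r/, coda /t/ ok → licit
Licit: /za.grju/, /tnwets.jals/, /gvlid.rit/ → 3.

3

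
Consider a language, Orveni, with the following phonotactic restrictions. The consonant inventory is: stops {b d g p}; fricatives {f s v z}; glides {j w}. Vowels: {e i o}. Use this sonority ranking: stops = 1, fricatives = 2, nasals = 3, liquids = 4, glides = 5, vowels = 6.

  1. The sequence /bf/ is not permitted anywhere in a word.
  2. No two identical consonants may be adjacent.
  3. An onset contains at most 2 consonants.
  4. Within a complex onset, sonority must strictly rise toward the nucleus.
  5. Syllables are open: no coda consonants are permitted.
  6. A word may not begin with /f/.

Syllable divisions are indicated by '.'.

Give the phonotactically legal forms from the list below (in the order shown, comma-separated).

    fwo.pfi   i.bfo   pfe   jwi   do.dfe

pfe, do.dfe

fwo.pfi — violates constraint 6: word begins with /f/ → phonotactically illegal
i.bfo — violates constraint 1: contains banned sequence /bf/ → phonotactically illegal
pfe — σ1 onset /pf/ (1→2 rises), coda /∅/ ok → phonotactically legal
jwi — violates constraint 4: syllable 1 onset /jw/: /j/ (glide, 5) → /w/ (glide, 5) does not rise → phonotactically illegal
do.dfe — σ1 onset /d/, coda /∅/ ok; σ2 onset /df/ (1→2 rises), coda /∅/ ok → phonotactically legal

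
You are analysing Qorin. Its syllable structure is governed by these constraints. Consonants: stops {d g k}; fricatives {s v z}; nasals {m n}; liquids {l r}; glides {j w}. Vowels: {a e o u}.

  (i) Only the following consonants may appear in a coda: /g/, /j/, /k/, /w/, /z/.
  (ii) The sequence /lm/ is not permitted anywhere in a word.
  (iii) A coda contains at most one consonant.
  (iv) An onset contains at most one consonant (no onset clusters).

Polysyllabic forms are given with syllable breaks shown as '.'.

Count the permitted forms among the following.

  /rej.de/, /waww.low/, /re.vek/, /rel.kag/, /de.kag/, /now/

/rej.de/ — σ1 onset /r/, coda /j/ ok; σ2 onset /d/, coda /∅/ ok → permitted
/waww.low/ — violates constraint (iii): syllable 1 coda /ww/ has 2 consonants (> 1) → not permitted
/re.vek/ — σ1 onset /r/, coda /∅/ ok; σ2 onset /v/, coda /k/ ok → permitted
/rel.kag/ — violates constraint (i): syllable 1 coda contains /l/, which is not a licensed coda consonant → not permitted
/de.kag/ — σ1 onset /d/, coda /∅/ ok; σ2 onset /k/, coda /g/ ok → permitted
/now/ — σ1 onset /n/, coda /w/ ok → permitted
Permitted: /rej.de/, /re.vek/, /de.kag/, /now/ → 4.

4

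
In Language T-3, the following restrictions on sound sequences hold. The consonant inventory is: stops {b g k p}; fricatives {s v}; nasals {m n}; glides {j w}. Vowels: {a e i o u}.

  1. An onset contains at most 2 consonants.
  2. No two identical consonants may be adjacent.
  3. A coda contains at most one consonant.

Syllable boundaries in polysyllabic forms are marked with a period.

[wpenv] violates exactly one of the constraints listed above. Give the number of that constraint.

3

[wpenv]: syllable 1 coda /nv/ has 2 consonants (> 1).
This is a violation of constraint 3: "A coda contains at most one consonant."
The remaining constraints (1, 2) are satisfied.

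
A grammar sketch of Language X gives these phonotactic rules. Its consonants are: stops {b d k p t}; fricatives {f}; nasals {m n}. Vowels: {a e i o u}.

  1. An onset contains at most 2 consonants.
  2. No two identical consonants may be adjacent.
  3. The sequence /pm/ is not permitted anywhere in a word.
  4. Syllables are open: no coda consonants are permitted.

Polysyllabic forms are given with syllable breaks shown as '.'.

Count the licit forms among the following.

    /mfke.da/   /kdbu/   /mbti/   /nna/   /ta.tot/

/mfke.da/ — violates constraint 1: syllable 1 onset /mfk/ has 3 consonants (> 2) → illicit
/kdbu/ — violates constraint 1: syllable 1 onset /kdb/ has 3 consonants (> 2) → illicit
/mbti/ — violates constraint 1: syllable 1 onset /mbt/ has 3 consonants (> 2) → illicit
/nna/ — violates constraint 2: adjacent identical consonants /nn/ → illicit
/ta.tot/ — violates constraint 4: syllable 2 coda /t/ has 1 consonant (> 0) → illicit
No form is licit → 0.

0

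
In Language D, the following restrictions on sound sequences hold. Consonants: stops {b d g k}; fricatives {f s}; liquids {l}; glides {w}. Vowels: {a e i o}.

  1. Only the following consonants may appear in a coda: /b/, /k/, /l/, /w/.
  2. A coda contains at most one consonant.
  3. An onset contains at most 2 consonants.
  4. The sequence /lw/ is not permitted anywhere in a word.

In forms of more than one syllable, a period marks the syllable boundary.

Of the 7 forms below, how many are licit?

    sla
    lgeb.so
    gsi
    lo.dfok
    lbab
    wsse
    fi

sla — σ1 onset /sl/ (2C), coda /∅/ ok → licit
lgeb.so — σ1 onset /lg/ (2C), coda /b/ ok; σ2 onset /s/, coda /∅/ ok → licit
gsi — σ1 onset /gs/ (2C), coda /∅/ ok → licit
lo.dfok — σ1 onset /l/, coda /∅/ ok; σ2 onset /df/ (2C), coda /k/ ok → licit
lbab — σ1 onset /lb/ (2C), coda /b/ ok → licit
wsse — violates constraint 3: syllable 1 onset /wss/ has 3 consonants (> 2) → illicit
fi — σ1 onset /f/, coda /∅/ ok → licit
Licit: sla, lgeb.so, gsi, lo.dfok, lbab, fi → 6.

6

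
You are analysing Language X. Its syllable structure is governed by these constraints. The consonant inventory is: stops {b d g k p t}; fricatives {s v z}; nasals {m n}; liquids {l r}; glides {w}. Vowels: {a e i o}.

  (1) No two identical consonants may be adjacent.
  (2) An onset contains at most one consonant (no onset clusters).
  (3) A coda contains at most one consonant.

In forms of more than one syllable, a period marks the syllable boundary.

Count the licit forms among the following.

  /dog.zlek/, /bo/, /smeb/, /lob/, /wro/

/dog.zlek/ — violates constraint 2: syllable 2 onset /zl/ has 2 consonants (> 1) → illicit
/bo/ — σ1 onset /b/, coda /∅/ ok → licit
/smeb/ — violates constraint 2: syllable 1 onset /sm/ has 2 consonants (> 1) → illicit
/lob/ — σ1 onset /l/, coda /b/ ok → licit
/wro/ — violates constraint 2: syllable 1 onset /wr/ has 2 consonants (> 1) → illicit
Licit: /bo/, /lob/ → 2.

2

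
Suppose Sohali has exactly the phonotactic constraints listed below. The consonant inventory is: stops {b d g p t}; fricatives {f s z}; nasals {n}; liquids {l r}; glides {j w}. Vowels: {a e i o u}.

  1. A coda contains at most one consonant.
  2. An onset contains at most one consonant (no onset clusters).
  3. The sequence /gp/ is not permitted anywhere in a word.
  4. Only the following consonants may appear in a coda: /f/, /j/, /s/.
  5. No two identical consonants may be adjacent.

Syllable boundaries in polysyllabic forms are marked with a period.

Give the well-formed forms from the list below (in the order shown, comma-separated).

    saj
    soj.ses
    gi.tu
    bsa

saj — σ1 onset /s/, coda /j/ ok → well-formed
soj.ses — σ1 onset /s/, coda /j/ ok; σ2 onset /s/, coda /s/ ok → well-formed
gi.tu — σ1 onset /g/, coda /∅/ ok; σ2 onset /t/, coda /∅/ ok → well-formed
bsa — violates constraint 2: syllable 1 onset /bs/ has 2 consonants (> 1) → ill-formed

saj, soj.ses, gi.tu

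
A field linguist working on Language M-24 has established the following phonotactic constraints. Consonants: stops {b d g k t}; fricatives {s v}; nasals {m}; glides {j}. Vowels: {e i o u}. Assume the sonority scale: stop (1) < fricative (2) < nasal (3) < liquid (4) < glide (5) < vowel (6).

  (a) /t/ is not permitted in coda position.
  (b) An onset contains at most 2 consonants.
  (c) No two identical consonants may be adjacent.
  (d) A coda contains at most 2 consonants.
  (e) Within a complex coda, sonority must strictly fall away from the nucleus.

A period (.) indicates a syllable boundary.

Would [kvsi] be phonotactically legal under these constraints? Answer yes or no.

no

[kvsi] — violates constraint (b): syllable 1 onset /kvs/ has 3 consonants (> 2) → phonotactically illegal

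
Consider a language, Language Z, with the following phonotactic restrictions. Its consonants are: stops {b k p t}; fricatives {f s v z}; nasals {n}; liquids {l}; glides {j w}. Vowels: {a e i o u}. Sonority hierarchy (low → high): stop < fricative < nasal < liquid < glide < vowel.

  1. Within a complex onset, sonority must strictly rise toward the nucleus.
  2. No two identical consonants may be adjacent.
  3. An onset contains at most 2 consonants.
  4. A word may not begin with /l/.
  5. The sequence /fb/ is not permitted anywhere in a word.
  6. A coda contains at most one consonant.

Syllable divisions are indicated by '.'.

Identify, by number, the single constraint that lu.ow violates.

lu.ow: word begins with /l/.
This is a violation of constraint 4: "A word may not begin with /l/."
The remaining constraints (1, 2, 3, 5, 6) are satisfied.

4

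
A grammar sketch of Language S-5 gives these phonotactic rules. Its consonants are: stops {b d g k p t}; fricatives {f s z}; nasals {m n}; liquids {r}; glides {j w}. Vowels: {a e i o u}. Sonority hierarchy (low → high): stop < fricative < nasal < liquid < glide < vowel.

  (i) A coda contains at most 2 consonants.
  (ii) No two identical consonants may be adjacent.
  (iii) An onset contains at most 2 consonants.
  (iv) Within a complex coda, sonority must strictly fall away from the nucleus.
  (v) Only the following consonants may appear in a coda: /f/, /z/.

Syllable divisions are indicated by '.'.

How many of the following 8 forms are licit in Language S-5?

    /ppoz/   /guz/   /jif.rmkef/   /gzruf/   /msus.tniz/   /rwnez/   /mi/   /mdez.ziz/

/ppoz/ — violates constraint (ii): adjacent identical consonants /pp/ → illicit
/guz/ — σ1 onset /g/, coda /z/ ok → licit
/jif.rmkef/ — violates constraint (iii): syllable 2 onset /rmk/ has 3 consonants (> 2) → illicit
/gzruf/ — violates constraint (iii): syllable 1 onset /gzr/ has 3 consonants (> 2) → illicit
/msus.tniz/ — violates constraint (v): syllable 1 coda contains /s/, which is not a licensed coda consonant → illicit
/rwnez/ — violates constraint (iii): syllable 1 onset /rwn/ has 3 consonants (> 2) → illicit
/mi/ — σ1 onset /m/, coda /∅/ ok → licit
/mdez.ziz/ — violates constraint (ii): adjacent identical consonants /zz/ → illicit
Licit: /guz/, /mi/ → 2.

2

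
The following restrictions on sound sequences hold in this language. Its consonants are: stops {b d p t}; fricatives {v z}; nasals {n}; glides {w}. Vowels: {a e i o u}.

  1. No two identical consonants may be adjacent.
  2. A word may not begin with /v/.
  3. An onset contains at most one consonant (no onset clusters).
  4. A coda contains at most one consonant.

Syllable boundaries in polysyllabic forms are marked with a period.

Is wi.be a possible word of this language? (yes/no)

yes

wi.be — σ1 onset /w/, coda /∅/ ok; σ2 onset /b/, coda /∅/ ok → licit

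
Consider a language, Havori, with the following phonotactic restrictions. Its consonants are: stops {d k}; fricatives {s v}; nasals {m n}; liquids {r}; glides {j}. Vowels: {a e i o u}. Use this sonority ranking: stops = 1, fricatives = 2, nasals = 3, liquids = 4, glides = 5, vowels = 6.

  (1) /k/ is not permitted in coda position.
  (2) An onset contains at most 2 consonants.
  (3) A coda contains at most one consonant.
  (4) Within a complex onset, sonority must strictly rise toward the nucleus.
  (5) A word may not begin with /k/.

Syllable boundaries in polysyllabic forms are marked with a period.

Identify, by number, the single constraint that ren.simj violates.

3

ren.simj: syllable 2 coda /mj/ has 2 consonants (> 1).
This is a violation of constraint 3: "A coda contains at most one consonant."
The remaining constraints (1, 2, 4, 5) are satisfied.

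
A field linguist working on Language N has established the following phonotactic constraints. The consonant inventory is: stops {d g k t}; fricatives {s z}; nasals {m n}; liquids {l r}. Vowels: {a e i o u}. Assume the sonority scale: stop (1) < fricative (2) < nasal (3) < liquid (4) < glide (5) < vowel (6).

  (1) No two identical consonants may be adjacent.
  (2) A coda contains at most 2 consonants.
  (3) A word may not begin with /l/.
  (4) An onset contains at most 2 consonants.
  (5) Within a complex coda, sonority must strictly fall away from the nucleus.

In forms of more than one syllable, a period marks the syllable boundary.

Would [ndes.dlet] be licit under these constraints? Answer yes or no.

yes

[ndes.dlet] — σ1 onset /nd/ (2C), coda /s/ ok; σ2 onset /dl/ (2C), coda /t/ ok → licit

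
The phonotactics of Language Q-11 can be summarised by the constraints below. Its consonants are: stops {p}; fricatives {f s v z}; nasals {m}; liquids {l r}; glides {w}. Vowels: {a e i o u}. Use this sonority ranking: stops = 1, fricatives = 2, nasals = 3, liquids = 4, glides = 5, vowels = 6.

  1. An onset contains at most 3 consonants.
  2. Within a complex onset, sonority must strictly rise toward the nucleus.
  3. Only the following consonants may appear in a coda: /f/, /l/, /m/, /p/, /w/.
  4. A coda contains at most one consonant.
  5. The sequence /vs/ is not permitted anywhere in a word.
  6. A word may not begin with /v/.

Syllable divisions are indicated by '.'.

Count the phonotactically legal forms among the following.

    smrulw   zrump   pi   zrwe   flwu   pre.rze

smrulw — violates constraint 4: syllable 1 coda /lw/ has 2 consonants (> 1) → phonotactically illegal
zrump — violates constraint 4: syllable 1 coda /mp/ has 2 consonants (> 1) → phonotactically illegal
pi — σ1 onset /p/, coda /∅/ ok → phonotactically legal
zrwe — σ1 onset /zrw/ (2→4→5 rises), coda /∅/ ok → phonotactically legal
flwu — σ1 onset /flw/ (2→4→5 rises), coda /∅/ ok → phonotactically legal
pre.rze — violates constraint 2: syllable 2 onset /rz/: /r/ (liquid, 4) → /z/ (fricative, 2) does not rise → phonotactically illegal
Phonotactically legal: pi, zrwe, flwu → 3.

3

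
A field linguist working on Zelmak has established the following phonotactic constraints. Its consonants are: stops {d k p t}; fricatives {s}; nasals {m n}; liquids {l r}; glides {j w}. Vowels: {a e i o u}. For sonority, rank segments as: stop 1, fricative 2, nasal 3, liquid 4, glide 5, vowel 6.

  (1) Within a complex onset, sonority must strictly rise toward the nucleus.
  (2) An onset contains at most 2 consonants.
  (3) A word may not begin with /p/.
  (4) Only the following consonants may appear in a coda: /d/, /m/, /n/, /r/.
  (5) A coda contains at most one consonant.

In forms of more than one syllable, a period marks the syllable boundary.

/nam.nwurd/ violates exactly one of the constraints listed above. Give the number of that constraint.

5

/nam.nwurd/: syllable 2 coda /rd/ has 2 consonants (> 1).
This is a violation of constraint 5: "A coda contains at most one consonant."
The remaining constraints (1, 2, 3, 4) are satisfied.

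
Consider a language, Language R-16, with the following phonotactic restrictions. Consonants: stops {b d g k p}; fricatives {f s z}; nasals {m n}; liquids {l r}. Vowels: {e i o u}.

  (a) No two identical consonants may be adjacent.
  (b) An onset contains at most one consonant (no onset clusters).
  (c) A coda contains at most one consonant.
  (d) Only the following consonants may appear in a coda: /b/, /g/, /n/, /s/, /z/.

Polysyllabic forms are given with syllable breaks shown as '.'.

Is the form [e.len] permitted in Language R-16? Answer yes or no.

[e.len] — σ1 onset /∅/, coda /∅/ ok; σ2 onset /l/, coda /n/ ok → permitted

yes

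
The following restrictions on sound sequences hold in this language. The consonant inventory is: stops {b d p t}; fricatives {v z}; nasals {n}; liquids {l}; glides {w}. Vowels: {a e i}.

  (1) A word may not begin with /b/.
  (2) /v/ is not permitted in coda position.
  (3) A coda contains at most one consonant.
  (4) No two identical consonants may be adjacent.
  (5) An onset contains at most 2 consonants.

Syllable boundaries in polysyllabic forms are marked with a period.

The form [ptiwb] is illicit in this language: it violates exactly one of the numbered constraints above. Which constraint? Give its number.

3

[ptiwb]: syllable 1 coda /wb/ has 2 consonants (> 1).
This is a violation of constraint 3: "A coda contains at most one consonant."
The remaining constraints (1, 2, 4, 5) are satisfied.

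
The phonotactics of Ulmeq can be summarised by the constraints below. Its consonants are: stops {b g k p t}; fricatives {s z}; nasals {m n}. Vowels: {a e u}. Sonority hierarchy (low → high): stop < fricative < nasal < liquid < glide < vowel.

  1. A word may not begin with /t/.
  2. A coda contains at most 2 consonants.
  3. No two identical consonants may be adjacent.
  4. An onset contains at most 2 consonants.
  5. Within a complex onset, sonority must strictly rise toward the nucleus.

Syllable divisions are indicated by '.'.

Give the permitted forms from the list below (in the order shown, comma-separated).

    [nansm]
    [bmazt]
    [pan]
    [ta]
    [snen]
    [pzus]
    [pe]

[nansm] — violates constraint 2: syllable 1 coda /nsm/ has 3 consonants (> 2) → not permitted
[bmazt] — σ1 onset /bm/ (1→3 rises), coda /zt/ (2C) ok → permitted
[pan] — σ1 onset /p/, coda /n/ ok → permitted
[ta] — violates constraint 1: word begins with /t/ → not permitted
[snen] — σ1 onset /sn/ (2→3 rises), coda /n/ ok → permitted
[pzus] — σ1 onset /pz/ (1→2 rises), coda /s/ ok → permitted
[pe] — σ1 onset /p/, coda /∅/ ok → permitted

[bmazt], [pan], [snen], [pzus], [pe]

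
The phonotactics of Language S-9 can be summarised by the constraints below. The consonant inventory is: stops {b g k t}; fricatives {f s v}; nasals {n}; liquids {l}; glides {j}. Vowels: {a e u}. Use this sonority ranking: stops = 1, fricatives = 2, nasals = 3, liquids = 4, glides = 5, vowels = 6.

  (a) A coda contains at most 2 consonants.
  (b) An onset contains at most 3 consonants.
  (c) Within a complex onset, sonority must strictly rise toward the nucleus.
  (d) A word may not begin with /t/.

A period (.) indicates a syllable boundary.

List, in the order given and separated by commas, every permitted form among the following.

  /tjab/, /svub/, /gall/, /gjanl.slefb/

/tjab/ — violates constraint (d): word begins with /t/ → not permitted
/svub/ — violates constraint (c): syllable 1 onset /sv/: /s/ (fricative, 2) → /v/ (fricative, 2) does not rise → not permitted
/gall/ — σ1 onset /g/, coda /ll/ (2C) ok → permitted
/gjanl.slefb/ — σ1 onset /gj/ (1→5 rises), coda /nl/ (2C) ok; σ2 onset /sl/ (2→4 rises), coda /fb/ (2C) ok → permitted

/gall/, /gjanl.slefb/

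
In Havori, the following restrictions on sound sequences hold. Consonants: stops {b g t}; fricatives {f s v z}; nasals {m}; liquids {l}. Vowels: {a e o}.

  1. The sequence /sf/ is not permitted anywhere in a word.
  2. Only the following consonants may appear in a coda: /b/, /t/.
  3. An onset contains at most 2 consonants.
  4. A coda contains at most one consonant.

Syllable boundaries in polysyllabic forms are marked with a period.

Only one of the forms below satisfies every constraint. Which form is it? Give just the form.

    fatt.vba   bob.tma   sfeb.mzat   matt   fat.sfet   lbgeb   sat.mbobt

bob.tma

fatt.vba — violates constraint 4: syllable 1 coda /tt/ has 2 consonants (> 1) → not permitted
bob.tma — σ1 onset /b/, coda /b/ ok; σ2 onset /tm/ (2C), coda /∅/ ok → permitted
sfeb.mzat — violates constraint 1: contains banned sequence /sf/ → not permitted
matt — violates constraint 4: syllable 1 coda /tt/ has 2 consonants (> 1) → not permitted
fat.sfet — violates constraint 1: contains banned sequence /sf/ → not permitted
lbgeb — violates constraint 3: syllable 1 onset /lbg/ has 3 consonants (> 2) → not permitted
sat.mbobt — violates constraint 4: syllable 2 coda /bt/ has 2 consonants (> 1) → not permitted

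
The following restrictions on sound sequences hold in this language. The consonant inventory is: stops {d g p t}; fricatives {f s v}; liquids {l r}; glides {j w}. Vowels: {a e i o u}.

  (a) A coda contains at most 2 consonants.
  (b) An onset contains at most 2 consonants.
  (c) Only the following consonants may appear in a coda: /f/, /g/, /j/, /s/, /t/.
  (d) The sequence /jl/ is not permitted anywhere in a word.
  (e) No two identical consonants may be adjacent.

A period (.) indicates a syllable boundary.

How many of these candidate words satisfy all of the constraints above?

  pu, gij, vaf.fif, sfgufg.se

2

pu — σ1 onset /p/, coda /∅/ ok → permitted
gij — σ1 onset /g/, coda /j/ ok → permitted
vaf.fif — violates constraint (e): adjacent identical consonants /ff/ → not permitted
sfgufg.se — violates constraint (b): syllable 1 onset /sfg/ has 3 consonants (> 2) → not permitted
Permitted: pu, gij → 2.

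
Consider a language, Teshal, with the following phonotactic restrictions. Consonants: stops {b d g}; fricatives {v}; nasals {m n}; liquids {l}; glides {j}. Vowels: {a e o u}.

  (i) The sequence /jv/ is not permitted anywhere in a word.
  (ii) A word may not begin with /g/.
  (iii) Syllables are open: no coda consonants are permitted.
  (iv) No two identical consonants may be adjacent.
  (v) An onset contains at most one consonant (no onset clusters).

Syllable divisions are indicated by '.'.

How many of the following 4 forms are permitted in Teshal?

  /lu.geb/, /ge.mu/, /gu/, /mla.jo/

0

/lu.geb/ — violates constraint (iii): syllable 2 coda /b/ has 1 consonant (> 0) → not permitted
/ge.mu/ — violates constraint (ii): word begins with /g/ → not permitted
/gu/ — violates constraint (ii): word begins with /g/ → not permitted
/mla.jo/ — violates constraint (v): syllable 1 onset /ml/ has 2 consonants (> 1) → not permitted
No form is permitted → 0.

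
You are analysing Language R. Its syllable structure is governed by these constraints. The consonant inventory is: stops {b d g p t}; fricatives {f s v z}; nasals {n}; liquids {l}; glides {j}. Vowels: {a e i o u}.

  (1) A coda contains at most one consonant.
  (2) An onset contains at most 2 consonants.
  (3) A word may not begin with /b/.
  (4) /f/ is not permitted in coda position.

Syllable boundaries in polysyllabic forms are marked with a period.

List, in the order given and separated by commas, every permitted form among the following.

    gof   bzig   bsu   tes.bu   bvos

tes.bu

gof — violates constraint 4: syllable 1 coda contains /f/ → not permitted
bzig — violates constraint 3: word begins with /b/ → not permitted
bsu — violates constraint 3: word begins with /b/ → not permitted
tes.bu — σ1 onset /t/, coda /s/ ok; σ2 onset /b/, coda /∅/ ok → permitted
bvos — violates constraint 3: word begins with /b/ → not permitted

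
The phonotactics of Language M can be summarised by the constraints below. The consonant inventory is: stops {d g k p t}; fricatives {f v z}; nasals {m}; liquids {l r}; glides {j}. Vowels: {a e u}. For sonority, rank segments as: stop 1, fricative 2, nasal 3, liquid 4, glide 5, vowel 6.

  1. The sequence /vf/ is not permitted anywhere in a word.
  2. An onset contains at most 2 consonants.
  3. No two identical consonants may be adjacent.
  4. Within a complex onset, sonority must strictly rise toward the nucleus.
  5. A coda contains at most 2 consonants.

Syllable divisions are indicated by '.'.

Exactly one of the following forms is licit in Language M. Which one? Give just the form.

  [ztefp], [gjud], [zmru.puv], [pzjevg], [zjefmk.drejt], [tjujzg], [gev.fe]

[ztefp] — violates constraint 4: syllable 1 onset /zt/: /z/ (fricative, 2) → /t/ (stop, 1) does not rise → illicit
[gjud] — σ1 onset /gj/ (1→5 rises), coda /d/ ok → licit
[zmru.puv] — violates constraint 2: syllable 1 onset /zmr/ has 3 consonants (> 2) → illicit
[pzjevg] — violates constraint 2: syllable 1 onset /pzj/ has 3 consonants (> 2) → illicit
[zjefmk.drejt] — violates constraint 5: syllable 1 coda /fmk/ has 3 consonants (> 2) → illicit
[tjujzg] — violates constraint 5: syllable 1 coda /jzg/ has 3 consonants (> 2) → illicit
[gev.fe] — violates constraint 1: contains banned sequence /vf/ → illicit

[gjud]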